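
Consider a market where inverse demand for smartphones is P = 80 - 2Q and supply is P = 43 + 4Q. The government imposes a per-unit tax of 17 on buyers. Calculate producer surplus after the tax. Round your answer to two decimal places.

22.22

Pre-tax equilibrium: 80 - 2Q = 43 + 4Q gives Q* = 6.1667, P* = 67.6667.
A tax on buyers shifts demand down by 17: (80 - 17) - 2Q = 43 + 4Q, so Q_t = 3.3333. Buyers pay P_b = 73.3333; sellers receive P_s = P_b - 17 = 56.3333.
PS = (1/2)(Q_t)(P_s - 43) = (1/2)(3.3333)(13.3333) = 22.2222.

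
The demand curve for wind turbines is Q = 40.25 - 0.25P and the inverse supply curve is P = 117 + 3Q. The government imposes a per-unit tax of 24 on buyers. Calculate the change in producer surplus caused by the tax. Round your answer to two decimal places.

-47.02

Rewriting demand in inverse form: P = 161 - 4Q.
Pre-tax equilibrium: 161 - 4Q = 117 + 3Q gives Q* = 6.2857, P* = 135.8571.
A tax on buyers shifts demand down by 24: (161 - 24) - 4Q = 117 + 3Q, so Q_t = 2.8571. Buyers pay P_b = 149.5714; sellers receive P_s = P_b - 24 = 125.5714.
PS falls from (1/2)(6.2857)(18.8571) = 59.2653 to (1/2)(2.8571)(8.5714) = 12.2449, a change of -47.0204.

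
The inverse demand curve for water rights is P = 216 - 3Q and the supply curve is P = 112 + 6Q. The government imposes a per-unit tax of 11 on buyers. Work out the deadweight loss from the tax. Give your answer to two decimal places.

Without the tax, 216 - 3Q = 112 + 6Q so Q* = 11.5556 and P* = 181.3333.
With the tax, buyers' net willingness to pay falls by 11: (216 - 11) - 3Q = 112 + 6Q, so Q_t = 10.3333. Buyers pay P_b = 185; sellers receive P_s = P_b - 11 = 174.
The welfare triangle lost has base Q* - Q_t = 1.2222 and height t = 11, so DWL = (1/2)(1.2222)(11) = 6.7222.

6.72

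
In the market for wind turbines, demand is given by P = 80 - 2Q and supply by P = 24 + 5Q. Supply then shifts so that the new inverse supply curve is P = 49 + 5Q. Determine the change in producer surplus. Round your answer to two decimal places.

Initial equilibrium: Q_0 = 8, P_0 = 64; CS_0 = (1/2)(8)(16) = 64, PS_0 = (1/2)(8)(40) = 160.
New equilibrium: 80 - 2Q = 49 + 5Q gives Q_1 = 4.4286, P_1 = 71.1429; CS_1 = 19.6122, PS_1 = 49.0306.
Change in producer surplus = 49.0306 - 160 = -110.9694.

-110.97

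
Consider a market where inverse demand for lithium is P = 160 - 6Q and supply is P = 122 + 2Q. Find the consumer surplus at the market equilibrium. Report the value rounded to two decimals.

67.69

Setting demand equal to supply, 38 = 8Q, so Q* = 4.75 and P* = 131.5.
The demand choke price is 160, so CS = (1/2)(Q*)(160 - P*) = (1/2)(4.75)(28.5) = 67.6875.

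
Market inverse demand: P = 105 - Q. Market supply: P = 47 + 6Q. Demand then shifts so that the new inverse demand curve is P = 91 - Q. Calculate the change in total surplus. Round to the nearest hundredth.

Initial equilibrium: Q_0 = 8.2857, P_0 = 96.7143; CS_0 = (1/2)(8.2857)(8.2857) = 34.3265, PS_0 = (1/2)(8.2857)(49.7143) = 205.9592.
New equilibrium: 91 - Q = 47 + 6Q gives Q_1 = 6.2857, P_1 = 84.7143; CS_1 = 19.7551, PS_1 = 118.5306.
Change in total surplus = (19.7551 + 118.5306) - (34.3265 + 205.9592) = -102.

-102.00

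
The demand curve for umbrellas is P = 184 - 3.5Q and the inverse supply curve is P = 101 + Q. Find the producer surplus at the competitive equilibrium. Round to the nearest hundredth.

170.10

Equilibrium: 184 - 3.5Q = 101 + Q, so Q* = 18.4444 and P* = 119.4444.
Producer surplus is the triangle above supply below P*: (1/2)(18.4444)(119.4444 - 101) = (1/2)(18.4444)(18.4444) = 170.0988.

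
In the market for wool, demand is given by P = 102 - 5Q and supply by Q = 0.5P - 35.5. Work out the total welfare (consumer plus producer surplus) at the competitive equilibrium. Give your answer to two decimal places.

Rewriting supply in inverse form: P = 71 + 2Q.
Equilibrium: 102 - 5Q = 71 + 2Q, so Q* = 4.4286 and P* = 79.8571.
Total surplus is the full triangle between the curves from 0 to Q*: (1/2)(4.4286)(102 - 71) = 68.6429.

68.64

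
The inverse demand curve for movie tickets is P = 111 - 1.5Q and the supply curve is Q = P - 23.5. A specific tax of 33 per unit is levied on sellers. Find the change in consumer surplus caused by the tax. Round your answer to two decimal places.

-562.32

Rewriting supply in inverse form: P = 23.5 + Q.
Without the tax, 111 - 1.5Q = 23.5 + Q so Q* = 35 and P* = 58.5.
With the tax, sellers need 33 more per unit: 111 - 1.5Q = 23.5 + Q + 33, so Q_t = 21.8. Buyers pay P_b = 78.3; sellers receive P_s = P_b - 33 = 45.3.
CS falls from (1/2)(35)(52.5) = 918.75 to (1/2)(21.8)(32.7) = 356.43, a change of -562.32.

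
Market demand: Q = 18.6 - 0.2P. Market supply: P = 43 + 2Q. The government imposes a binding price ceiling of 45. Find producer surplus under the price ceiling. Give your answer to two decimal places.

1.00

Rewriting demand in inverse form: P = 93 - 5Q.
Free-market equilibrium: 93 - 5Q = 43 + 2Q gives Q* = 7.1429, P* = 57.2857.
At the ceiling price 45, quantity supplied is (45 - 43)/2 = 1; supply is the short side, so Q = 1 trades at P = 45.
PS is the triangle above supply below 45: (1/2)(1)(45 - 43) = 1.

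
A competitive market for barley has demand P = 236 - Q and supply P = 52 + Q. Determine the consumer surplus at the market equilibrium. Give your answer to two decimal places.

Equilibrium: 236 - Q = 52 + Q, so Q* = 92 and P* = 144.
The demand choke price is 236, so CS = (1/2)(Q*)(236 - P*) = (1/2)(92)(92) = 4232.

4232.00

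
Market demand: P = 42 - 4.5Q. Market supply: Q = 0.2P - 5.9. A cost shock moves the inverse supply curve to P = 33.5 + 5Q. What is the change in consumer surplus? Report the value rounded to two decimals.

-2.09

Rewriting supply in inverse form: P = 29.5 + 5Q.
Initial equilibrium: Q_0 = 1.3158, P_0 = 36.0789; CS_0 = (1/2)(1.3158)(5.9211) = 3.8954, PS_0 = (1/2)(1.3158)(6.5789) = 4.3283.
New equilibrium: 42 - 4.5Q = 33.5 + 5Q gives Q_1 = 0.8947, P_1 = 37.9737; CS_1 = 1.8012, PS_1 = 2.0014.
Change in consumer surplus = 1.8012 - 3.8954 = -2.0942.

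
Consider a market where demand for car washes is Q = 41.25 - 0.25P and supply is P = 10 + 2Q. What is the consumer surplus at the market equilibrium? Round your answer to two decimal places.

1334.72

Rewriting demand in inverse form: P = 165 - 4Q.
Equilibrium: 165 - 4Q = 10 + 2Q, so Q* = 25.8333 and P* = 61.6667.
CS is the area between the demand curve and P* from 0 to Q*: (1/2)(25.8333)(103.3333) = 1334.7222.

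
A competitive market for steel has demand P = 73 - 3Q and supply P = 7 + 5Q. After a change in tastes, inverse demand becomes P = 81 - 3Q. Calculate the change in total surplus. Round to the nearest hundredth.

Initial equilibrium: Q_0 = 8.25, P_0 = 48.25; CS_0 = (1/2)(8.25)(24.75) = 102.0938, PS_0 = (1/2)(8.25)(41.25) = 170.1562.
New equilibrium: 81 - 3Q = 7 + 5Q gives Q_1 = 9.25, P_1 = 53.25; CS_1 = 128.3438, PS_1 = 213.9062.
Change in total surplus = (128.3438 + 213.9062) - (102.0938 + 170.1562) = 70.

70.00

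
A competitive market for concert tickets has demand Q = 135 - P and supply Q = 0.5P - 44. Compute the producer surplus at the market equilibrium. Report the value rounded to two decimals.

245.44

Rewriting demand in inverse form: P = 135 - Q.
Rewriting supply in inverse form: P = 88 + 2Q.
Set 135 - Q = 88 + 2Q, which gives 47 = 3Q, so Q* = 15.6667 and P* = 135 - (15.6667) = 119.3333.
Producer surplus is the triangle above supply below P*: (1/2)(15.6667)(119.3333 - 88) = (1/2)(15.6667)(31.3333) = 245.4444.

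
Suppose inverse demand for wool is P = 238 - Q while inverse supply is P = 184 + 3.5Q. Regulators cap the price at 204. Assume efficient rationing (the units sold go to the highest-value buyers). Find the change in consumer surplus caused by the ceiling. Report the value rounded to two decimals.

Without the control, 238 - Q = 184 + 3.5Q so Q* = 12 and P* = 226.
At the ceiling price 204, quantity supplied is (204 - 184)/3.5 = 5.7143; supply is the short side, so Q = 5.7143 trades at P = 204.
CS goes from (1/2)(12)(12) = 72 to 177.9592 (computed as (238 - 204)(5.7143) - (1/2)(1)(5.7143)^2), a change of 105.9592.

105.96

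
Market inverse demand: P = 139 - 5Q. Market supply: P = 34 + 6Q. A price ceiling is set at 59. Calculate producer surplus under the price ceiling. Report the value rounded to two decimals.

Free-market equilibrium: 139 - 5Q = 34 + 6Q gives Q* = 9.5455, P* = 91.2727.
At the ceiling price 59, quantity supplied is (59 - 34)/6 = 4.1667; supply is the short side, so Q = 4.1667 trades at P = 59.
PS is the triangle above supply below 59: (1/2)(4.1667)(59 - 34) = 52.0833.

52.08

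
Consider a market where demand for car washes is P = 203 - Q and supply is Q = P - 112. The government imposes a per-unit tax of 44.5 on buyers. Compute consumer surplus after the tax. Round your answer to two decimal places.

270.28

Rewriting supply in inverse form: P = 112 + Q.
Pre-tax equilibrium: 203 - Q = 112 + Q gives Q* = 45.5, P* = 157.5.
A tax on buyers shifts demand down by 44.5: (203 - 44.5) - Q = 112 + Q, so Q_t = 23.25. Buyers pay P_b = 179.75; sellers receive P_s = P_b - 44.5 = 135.25.
Consumer surplus is the triangle under demand above P_b: (1/2)(23.25)(203 - 179.75) = 270.2812.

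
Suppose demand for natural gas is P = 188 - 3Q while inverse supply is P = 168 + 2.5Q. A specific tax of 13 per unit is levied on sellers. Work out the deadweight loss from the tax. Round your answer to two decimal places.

15.36

Without the tax, 188 - 3Q = 168 + 2.5Q so Q* = 3.6364 and P* = 177.0909.
A tax on sellers shifts supply up by 13: 188 - 3Q = 168 + 2.5Q + 13, so Q_t = 1.2727. Buyers pay P_b = 184.1818; sellers receive P_s = P_b - 13 = 171.1818.
The welfare triangle lost has base Q* - Q_t = 2.3636 and height t = 13, so DWL = (1/2)(2.3636)(13) = 15.3636.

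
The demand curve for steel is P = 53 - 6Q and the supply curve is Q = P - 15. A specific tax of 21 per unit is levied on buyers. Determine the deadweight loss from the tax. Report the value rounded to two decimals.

Rewriting supply in inverse form: P = 15 + Q.
Without the tax, 53 - 6Q = 15 + Q so Q* = 5.4286 and P* = 20.4286.
A tax on buyers shifts demand down by 21: (53 - 21) - 6Q = 15 + Q, so Q_t = 2.4286. Buyers pay P_b = 38.4286; sellers receive P_s = P_b - 21 = 17.4286.
Deadweight loss is the triangle between the curves from Q_t to Q*: (1/2)(5.4286 - 2.4286)(21) = 31.5.

31.50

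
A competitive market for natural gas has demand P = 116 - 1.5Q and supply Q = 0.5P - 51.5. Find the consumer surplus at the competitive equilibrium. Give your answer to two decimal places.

Rewriting supply in inverse form: P = 103 + 2Q.
Equilibrium: 116 - 1.5Q = 103 + 2Q, so Q* = 3.7143 and P* = 110.4286.
Consumer surplus is the triangle under demand above P*: (1/2)(3.7143)(116 - 110.4286) = (1/2)(3.7143)(5.5714) = 10.3469.

10.35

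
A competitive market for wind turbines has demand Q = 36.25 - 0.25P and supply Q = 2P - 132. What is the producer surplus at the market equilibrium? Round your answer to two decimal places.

77.05

Rewriting demand in inverse form: P = 145 - 4Q.
Rewriting supply in inverse form: P = 66 + 0.5Q.
Setting demand equal to supply, 79 = 4.5Q, so Q* = 17.5556 and P* = 74.7778.
The supply curve's price intercept is 66, so PS = (1/2)(Q*)(P* - 66) = (1/2)(17.5556)(8.7778) = 77.0494.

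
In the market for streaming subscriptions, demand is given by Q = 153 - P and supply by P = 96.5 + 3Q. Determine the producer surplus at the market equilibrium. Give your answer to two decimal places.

299.27

Rewriting demand in inverse form: P = 153 - Q.
Set 153 - Q = 96.5 + 3Q, which gives 56.5 = 4Q, so Q* = 14.125 and P* = 153 - (14.125) = 138.875.
Producer surplus is the triangle above supply below P*: (1/2)(14.125)(138.875 - 96.5) = (1/2)(14.125)(42.375) = 299.2734.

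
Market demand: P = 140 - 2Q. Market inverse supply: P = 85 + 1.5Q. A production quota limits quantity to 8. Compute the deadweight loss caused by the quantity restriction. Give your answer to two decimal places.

Unrestricted equilibrium: Q* = (140 - 85)/(2 + 1.5) = 15.7143.
At Q = 8 the demand price is 140 - 2(8) = 124 and the supply price is 85 + 1.5(8) = 97.
DWL = (1/2)(gap between curves at 8) x (Q* - 8) = (1/2)(27)(7.7143) = 104.1429.

104.14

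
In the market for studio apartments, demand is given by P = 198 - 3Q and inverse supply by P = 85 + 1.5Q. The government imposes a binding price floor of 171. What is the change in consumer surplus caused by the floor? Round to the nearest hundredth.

-824.35

Without the control, 198 - 3Q = 85 + 1.5Q so Q* = 25.1111 and P* = 122.6667.
At P = 171, buyers demand (198 - 171)/3 = 9 while sellers would supply more, so the quantity traded is 9 at price 171.
CS goes from (1/2)(25.1111)(75.3333) = 945.8519 to 121.5 (computed as (198 - 171)(9) - (1/2)(3)(9)^2), a change of -824.3519.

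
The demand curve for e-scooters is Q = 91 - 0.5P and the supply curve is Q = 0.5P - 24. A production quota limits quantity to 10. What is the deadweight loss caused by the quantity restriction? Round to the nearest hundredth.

1104.50

Rewriting demand in inverse form: P = 182 - 2Q.
Rewriting supply in inverse form: P = 48 + 2Q.
Unrestricted equilibrium: Q* = (182 - 48)/(2 + 2) = 33.5.
At Q = 10 the demand price is 182 - 2(10) = 162 and the supply price is 48 + 2(10) = 68.
Deadweight loss is the triangle between the curves from 10 to 33.5: (1/2)(162 - 68)(33.5 - 10) = 1104.5.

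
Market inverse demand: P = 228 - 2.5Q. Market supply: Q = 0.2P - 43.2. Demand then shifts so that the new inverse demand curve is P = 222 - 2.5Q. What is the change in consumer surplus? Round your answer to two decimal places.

Rewriting supply in inverse form: P = 216 + 5Q.
Initial equilibrium: Q_0 = 1.6, P_0 = 224; CS_0 = (1/2)(1.6)(4) = 3.2, PS_0 = (1/2)(1.6)(8) = 6.4.
New equilibrium: 222 - 2.5Q = 216 + 5Q gives Q_1 = 0.8, P_1 = 220; CS_1 = 0.8, PS_1 = 1.6.
Change in consumer surplus = 0.8 - 3.2 = -2.4.

-2.40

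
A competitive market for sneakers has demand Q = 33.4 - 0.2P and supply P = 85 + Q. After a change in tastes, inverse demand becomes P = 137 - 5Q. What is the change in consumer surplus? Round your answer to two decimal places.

Rewriting demand in inverse form: P = 167 - 5Q.
Initial equilibrium: Q_0 = 13.6667, P_0 = 98.6667; CS_0 = (1/2)(13.6667)(68.3333) = 466.9444, PS_0 = (1/2)(13.6667)(13.6667) = 93.3889.
New equilibrium: 137 - 5Q = 85 + Q gives Q_1 = 8.6667, P_1 = 93.6667; CS_1 = 187.7778, PS_1 = 37.5556.
Change in consumer surplus = 187.7778 - 466.9444 = -279.1667.

-279.17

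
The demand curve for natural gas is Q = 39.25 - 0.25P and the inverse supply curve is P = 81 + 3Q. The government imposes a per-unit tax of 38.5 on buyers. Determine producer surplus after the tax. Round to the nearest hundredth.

Rewriting demand in inverse form: P = 157 - 4Q.
Without the tax, 157 - 4Q = 81 + 3Q so Q* = 10.8571 and P* = 113.5714.
A tax on buyers shifts demand down by 38.5: (157 - 38.5) - 4Q = 81 + 3Q, so Q_t = 5.3571. Buyers pay P_b = 135.5714; sellers receive P_s = P_b - 38.5 = 97.0714.
Producer surplus is the triangle above supply below P_s: (1/2)(5.3571)(97.0714 - 81) = 43.0485.

43.05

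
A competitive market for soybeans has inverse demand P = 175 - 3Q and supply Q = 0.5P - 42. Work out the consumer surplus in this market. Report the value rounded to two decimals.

Rewriting supply in inverse form: P = 84 + 2Q.
Set 175 - 3Q = 84 + 2Q, which gives 91 = 5Q, so Q* = 18.2 and P* = 175 - 3(18.2) = 120.4.
The demand choke price is 175, so CS = (1/2)(Q*)(175 - P*) = (1/2)(18.2)(54.6) = 496.86.

496.86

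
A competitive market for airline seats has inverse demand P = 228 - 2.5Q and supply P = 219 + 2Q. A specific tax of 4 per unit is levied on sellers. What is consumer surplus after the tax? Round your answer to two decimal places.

1.54

Pre-tax equilibrium: 228 - 2.5Q = 219 + 2Q gives Q* = 2, P* = 223.
With the tax, sellers need 4 more per unit: 228 - 2.5Q = 219 + 2Q + 4, so Q_t = 1.1111. Buyers pay P_b = 225.2222; sellers receive P_s = P_b - 4 = 221.2222.
Consumer surplus is the triangle under demand above P_b: (1/2)(1.1111)(228 - 225.2222) = 1.5432.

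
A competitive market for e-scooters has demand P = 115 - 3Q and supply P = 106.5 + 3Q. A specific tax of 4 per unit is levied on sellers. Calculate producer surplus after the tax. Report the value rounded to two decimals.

Pre-tax equilibrium: 115 - 3Q = 106.5 + 3Q gives Q* = 1.4167, P* = 110.75.
With the tax, sellers need 4 more per unit: 115 - 3Q = 106.5 + 3Q + 4, so Q_t = 0.75. Buyers pay P_b = 112.75; sellers receive P_s = P_b - 4 = 108.75.
Producer surplus is the triangle above supply below P_s: (1/2)(0.75)(108.75 - 106.5) = 0.8438.

0.84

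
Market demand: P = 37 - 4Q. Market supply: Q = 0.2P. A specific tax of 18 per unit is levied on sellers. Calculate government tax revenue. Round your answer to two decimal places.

38.00

Rewriting supply in inverse form: P = 5Q.
Pre-tax equilibrium: 37 - 4Q = 5Q gives Q* = 4.1111, P* = 20.5556.
With the tax, sellers need 18 more per unit: 37 - 4Q = 5Q + 18, so Q_t = 2.1111. Buyers pay P_b = 28.5556; sellers receive P_s = P_b - 18 = 10.5556.
Tax revenue = t x Q_t = 18 x 2.1111 = 38.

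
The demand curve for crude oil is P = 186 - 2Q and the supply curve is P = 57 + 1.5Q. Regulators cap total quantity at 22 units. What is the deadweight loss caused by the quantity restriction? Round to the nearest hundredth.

386.29

Without the quota, 186 - 2Q = 57 + 1.5Q gives Q* = 36.8571.
At Q = 22 the demand price is 186 - 2(22) = 142 and the supply price is 57 + 1.5(22) = 90.
DWL = (1/2)(gap between curves at 22) x (Q* - 22) = (1/2)(52)(14.8571) = 386.2857.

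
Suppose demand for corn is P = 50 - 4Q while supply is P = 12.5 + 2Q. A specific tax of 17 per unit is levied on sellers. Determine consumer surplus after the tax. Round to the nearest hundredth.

Pre-tax equilibrium: 50 - 4Q = 12.5 + 2Q gives Q* = 6.25, P* = 25.
A tax on sellers shifts supply up by 17: 50 - 4Q = 12.5 + 2Q + 17, so Q_t = 3.4167. Buyers pay P_b = 36.3333; sellers receive P_s = P_b - 17 = 19.3333.
CS = (1/2)(Q_t)(50 - P_b) = (1/2)(3.4167)(13.6667) = 23.3472.

23.35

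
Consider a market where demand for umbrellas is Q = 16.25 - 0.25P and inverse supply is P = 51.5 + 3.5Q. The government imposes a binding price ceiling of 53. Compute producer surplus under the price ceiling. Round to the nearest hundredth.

Rewriting demand in inverse form: P = 65 - 4Q.
Without the control, 65 - 4Q = 51.5 + 3.5Q so Q* = 1.8 and P* = 57.8.
At the ceiling price 53, quantity supplied is (53 - 51.5)/3.5 = 0.4286; supply is the short side, so Q = 0.4286 trades at P = 53.
PS is the triangle above supply below 53: (1/2)(0.4286)(53 - 51.5) = 0.3214.

0.32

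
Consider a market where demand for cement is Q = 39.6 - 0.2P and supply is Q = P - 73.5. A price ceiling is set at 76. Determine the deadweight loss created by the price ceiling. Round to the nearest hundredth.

Rewriting demand in inverse form: P = 198 - 5Q.
Rewriting supply in inverse form: P = 73.5 + Q.
Without the control, 198 - 5Q = 73.5 + Q so Q* = 20.75 and P* = 94.25.
At P = 76, sellers supply (76 - 73.5)/1 = 2.5 while buyers want more, so the quantity traded is 2.5 at price 76.
The lost-trades triangle has base Q* - 2.5 = 18.25 and height equal to the gap between the curves at Q = 2.5, which is 185.5 - 76 = 109.5. DWL = (1/2)(18.25)(109.5) = 999.1875.

999.19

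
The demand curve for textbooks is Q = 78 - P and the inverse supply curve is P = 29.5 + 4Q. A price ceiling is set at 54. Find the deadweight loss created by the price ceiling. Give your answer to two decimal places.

31.95

Rewriting demand in inverse form: P = 78 - Q.
Without the control, 78 - Q = 29.5 + 4Q so Q* = 9.7 and P* = 68.3.
At the ceiling price 54, quantity supplied is (54 - 29.5)/4 = 6.125; supply is the short side, so Q = 6.125 trades at P = 54.
At Q = 6.125 the demand price is 71.875 and the supply price is 54. Deadweight loss is the triangle between the curves from 6.125 to 9.7: (1/2)(71.875 - 54)(9.7 - 6.125) = 31.9516.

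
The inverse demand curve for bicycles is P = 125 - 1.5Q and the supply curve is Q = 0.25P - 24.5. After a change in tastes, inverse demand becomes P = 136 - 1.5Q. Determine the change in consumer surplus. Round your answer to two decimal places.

17.73

Rewriting supply in inverse form: P = 98 + 4Q.
Initial equilibrium: Q_0 = 4.9091, P_0 = 117.6364; CS_0 = (1/2)(4.9091)(7.3636) = 18.0744, PS_0 = (1/2)(4.9091)(19.6364) = 48.1983.
New equilibrium: 136 - 1.5Q = 98 + 4Q gives Q_1 = 6.9091, P_1 = 125.6364; CS_1 = 35.8017, PS_1 = 95.4711.
Change in consumer surplus = 35.8017 - 18.0744 = 17.7273.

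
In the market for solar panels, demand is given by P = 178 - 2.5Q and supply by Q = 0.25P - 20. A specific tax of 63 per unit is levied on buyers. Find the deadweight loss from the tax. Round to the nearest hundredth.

Rewriting supply in inverse form: P = 80 + 4Q.
Without the tax, 178 - 2.5Q = 80 + 4Q so Q* = 15.0769 and P* = 140.3077.
A tax on buyers shifts demand down by 63: (178 - 63) - 2.5Q = 80 + 4Q, so Q_t = 5.3846. Buyers pay P_b = 164.5385; sellers receive P_s = P_b - 63 = 101.5385.
Deadweight loss is the triangle between the curves from Q_t to Q*: (1/2)(15.0769 - 5.3846)(63) = 305.3077.

305.31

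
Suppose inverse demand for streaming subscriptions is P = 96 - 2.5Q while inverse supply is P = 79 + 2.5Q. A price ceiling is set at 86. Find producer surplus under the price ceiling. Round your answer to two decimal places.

9.80

Free-market equilibrium: 96 - 2.5Q = 79 + 2.5Q gives Q* = 3.4, P* = 87.5.
At the ceiling price 86, quantity supplied is (86 - 79)/2.5 = 2.8; supply is the short side, so Q = 2.8 trades at P = 86.
PS is the triangle above supply below 86: (1/2)(2.8)(86 - 79) = 9.8.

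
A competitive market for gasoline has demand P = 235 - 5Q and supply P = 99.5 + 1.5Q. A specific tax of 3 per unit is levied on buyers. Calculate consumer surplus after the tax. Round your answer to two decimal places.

1038.83

Without the tax, 235 - 5Q = 99.5 + 1.5Q so Q* = 20.8462 and P* = 130.7692.
A tax on buyers shifts demand down by 3: (235 - 3) - 5Q = 99.5 + 1.5Q, so Q_t = 20.3846. Buyers pay P_b = 133.0769; sellers receive P_s = P_b - 3 = 130.0769.
CS = (1/2)(Q_t)(235 - P_b) = (1/2)(20.3846)(101.9231) = 1038.8314.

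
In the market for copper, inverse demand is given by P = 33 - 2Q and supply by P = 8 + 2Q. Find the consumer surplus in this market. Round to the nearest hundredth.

Setting demand equal to supply, 25 = 4Q, so Q* = 6.25 and P* = 20.5.
The demand choke price is 33, so CS = (1/2)(Q*)(33 - P*) = (1/2)(6.25)(12.5) = 39.0625.

39.06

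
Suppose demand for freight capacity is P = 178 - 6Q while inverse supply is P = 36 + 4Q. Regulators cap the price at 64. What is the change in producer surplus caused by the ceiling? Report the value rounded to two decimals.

-305.28

Free-market equilibrium: 178 - 6Q = 36 + 4Q gives Q* = 14.2, P* = 92.8.
At P = 64, sellers supply (64 - 36)/4 = 7 while buyers want more, so the quantity traded is 7 at price 64.
PS goes from (1/2)(14.2)(56.8) = 403.28 to 98 (computed as (64 - 36)(7) - (1/2)(4)(7)^2), a change of -305.28.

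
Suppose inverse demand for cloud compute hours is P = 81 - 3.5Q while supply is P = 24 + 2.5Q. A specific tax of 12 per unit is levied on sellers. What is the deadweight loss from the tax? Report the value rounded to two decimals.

12.00

Pre-tax equilibrium: 81 - 3.5Q = 24 + 2.5Q gives Q* = 9.5, P* = 47.75.
A tax on sellers shifts supply up by 12: 81 - 3.5Q = 24 + 2.5Q + 12, so Q_t = 7.5. Buyers pay P_b = 54.75; sellers receive P_s = P_b - 12 = 42.75.
Deadweight loss is the triangle between the curves from Q_t to Q*: (1/2)(9.5 - 7.5)(12) = 12.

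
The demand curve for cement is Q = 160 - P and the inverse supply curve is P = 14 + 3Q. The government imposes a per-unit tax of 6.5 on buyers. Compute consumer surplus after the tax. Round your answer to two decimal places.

Rewriting demand in inverse form: P = 160 - Q.
Without the tax, 160 - Q = 14 + 3Q so Q* = 36.5 and P* = 123.5.
A tax on buyers shifts demand down by 6.5: (160 - 6.5) - Q = 14 + 3Q, so Q_t = 34.875. Buyers pay P_b = 125.125; sellers receive P_s = P_b - 6.5 = 118.625.
CS = (1/2)(Q_t)(160 - P_b) = (1/2)(34.875)(34.875) = 608.1328.

608.13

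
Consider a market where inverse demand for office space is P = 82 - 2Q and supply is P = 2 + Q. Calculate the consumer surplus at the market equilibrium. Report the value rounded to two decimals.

711.11

Setting demand equal to supply, 80 = 3Q, so Q* = 26.6667 and P* = 28.6667.
Consumer surplus is the triangle under demand above P*: (1/2)(26.6667)(82 - 28.6667) = (1/2)(26.6667)(53.3333) = 711.1111.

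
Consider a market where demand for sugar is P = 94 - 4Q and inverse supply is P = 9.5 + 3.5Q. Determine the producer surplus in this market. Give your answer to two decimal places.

222.14

Set 94 - 4Q = 9.5 + 3.5Q, which gives 84.5 = 7.5Q, so Q* = 11.2667 and P* = 94 - 4(11.2667) = 48.9333.
Producer surplus is the triangle above supply below P*: (1/2)(11.2667)(48.9333 - 9.5) = (1/2)(11.2667)(39.4333) = 222.1411.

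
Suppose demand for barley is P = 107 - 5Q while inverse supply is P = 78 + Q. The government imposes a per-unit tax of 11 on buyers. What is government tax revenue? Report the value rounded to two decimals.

Without the tax, 107 - 5Q = 78 + Q so Q* = 4.8333 and P* = 82.8333.
With the tax, buyers' net willingness to pay falls by 11: (107 - 11) - 5Q = 78 + Q, so Q_t = 3. Buyers pay P_b = 92; sellers receive P_s = P_b - 11 = 81.
Revenue is the tax times quantity traded: 11 x 3 = 33.

33.00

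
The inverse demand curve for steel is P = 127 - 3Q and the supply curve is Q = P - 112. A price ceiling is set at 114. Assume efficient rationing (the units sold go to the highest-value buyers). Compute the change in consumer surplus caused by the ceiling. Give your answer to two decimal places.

-1.09

Rewriting supply in inverse form: P = 112 + Q.
Free-market equilibrium: 127 - 3Q = 112 + Q gives Q* = 3.75, P* = 115.75.
At P = 114, sellers supply (114 - 112)/1 = 2 while buyers want more, so the quantity traded is 2 at price 114.
CS goes from (1/2)(3.75)(11.25) = 21.0938 to 20 (computed as (127 - 114)(2) - (1/2)(3)(2)^2), a change of -1.0938.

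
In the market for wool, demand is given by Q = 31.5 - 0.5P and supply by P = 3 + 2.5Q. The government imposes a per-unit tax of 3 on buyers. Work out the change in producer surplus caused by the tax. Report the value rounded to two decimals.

-21.67

Rewriting demand in inverse form: P = 63 - 2Q.
Without the tax, 63 - 2Q = 3 + 2.5Q so Q* = 13.3333 and P* = 36.3333.
A tax on buyers shifts demand down by 3: (63 - 3) - 2Q = 3 + 2.5Q, so Q_t = 12.6667. Buyers pay P_b = 37.6667; sellers receive P_s = P_b - 3 = 34.6667.
PS falls from (1/2)(13.3333)(33.3333) = 222.2222 to (1/2)(12.6667)(31.6667) = 200.5556, a change of -21.6667.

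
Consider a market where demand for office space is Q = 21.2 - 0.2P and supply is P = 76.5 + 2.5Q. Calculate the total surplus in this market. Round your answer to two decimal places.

58.02

Rewriting demand in inverse form: P = 106 - 5Q.
Setting demand equal to supply, 29.5 = 7.5Q, so Q* = 3.9333 and P* = 86.3333.
Total surplus is the full triangle between the curves from 0 to Q*: (1/2)(3.9333)(106 - 76.5) = 58.0167.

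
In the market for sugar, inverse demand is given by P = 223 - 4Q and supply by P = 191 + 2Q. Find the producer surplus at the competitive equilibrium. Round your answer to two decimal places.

Setting demand equal to supply, 32 = 6Q, so Q* = 5.3333 and P* = 201.6667.
PS is the area between P* and the supply curve from 0 to Q*: (1/2)(5.3333)(10.6667) = 28.4444.

28.44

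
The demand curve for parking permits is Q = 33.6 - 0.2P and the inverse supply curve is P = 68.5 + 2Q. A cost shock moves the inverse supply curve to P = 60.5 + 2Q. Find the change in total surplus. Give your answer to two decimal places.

Rewriting demand in inverse form: P = 168 - 5Q.
Initial equilibrium: Q_0 = 14.2143, P_0 = 96.9286; CS_0 = (1/2)(14.2143)(71.0714) = 505.1148, PS_0 = (1/2)(14.2143)(28.4286) = 202.0459.
New equilibrium: 168 - 5Q = 60.5 + 2Q gives Q_1 = 15.3571, P_1 = 91.2143; CS_1 = 589.6046, PS_1 = 235.8418.
Change in total surplus = (589.6046 + 235.8418) - (505.1148 + 202.0459) = 118.2857.

118.29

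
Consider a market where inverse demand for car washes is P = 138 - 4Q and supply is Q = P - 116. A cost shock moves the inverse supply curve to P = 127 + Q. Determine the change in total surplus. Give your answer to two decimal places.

-36.30

Rewriting supply in inverse form: P = 116 + Q.
Initial equilibrium: Q_0 = 4.4, P_0 = 120.4; CS_0 = (1/2)(4.4)(17.6) = 38.72, PS_0 = (1/2)(4.4)(4.4) = 9.68.
New equilibrium: 138 - 4Q = 127 + Q gives Q_1 = 2.2, P_1 = 129.2; CS_1 = 9.68, PS_1 = 2.42.
Change in total surplus = (9.68 + 2.42) - (38.72 + 9.68) = -36.3.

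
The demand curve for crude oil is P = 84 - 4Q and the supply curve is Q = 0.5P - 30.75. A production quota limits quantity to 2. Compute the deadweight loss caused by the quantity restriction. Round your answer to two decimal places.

Rewriting supply in inverse form: P = 61.5 + 2Q.
Unrestricted equilibrium: Q* = (84 - 61.5)/(4 + 2) = 3.75.
At Q = 2 the demand price is 84 - 4(2) = 76 and the supply price is 61.5 + 2(2) = 65.5.
DWL = (1/2)(gap between curves at 2) x (Q* - 2) = (1/2)(10.5)(1.75) = 9.1875.

9.19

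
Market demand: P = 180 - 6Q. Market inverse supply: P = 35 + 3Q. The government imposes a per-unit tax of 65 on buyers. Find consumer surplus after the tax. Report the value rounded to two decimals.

Pre-tax equilibrium: 180 - 6Q = 35 + 3Q gives Q* = 16.1111, P* = 83.3333.
With the tax, buyers' net willingness to pay falls by 65: (180 - 65) - 6Q = 35 + 3Q, so Q_t = 8.8889. Buyers pay P_b = 126.6667; sellers receive P_s = P_b - 65 = 61.6667.
Consumer surplus is the triangle under demand above P_b: (1/2)(8.8889)(180 - 126.6667) = 237.037.

237.04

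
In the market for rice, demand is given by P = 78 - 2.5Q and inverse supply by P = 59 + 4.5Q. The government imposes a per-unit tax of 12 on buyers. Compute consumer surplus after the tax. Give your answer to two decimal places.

1.25

Pre-tax equilibrium: 78 - 2.5Q = 59 + 4.5Q gives Q* = 2.7143, P* = 71.2143.
With the tax, buyers' net willingness to pay falls by 12: (78 - 12) - 2.5Q = 59 + 4.5Q, so Q_t = 1. Buyers pay P_b = 75.5; sellers receive P_s = P_b - 12 = 63.5.
Consumer surplus is the triangle under demand above P_b: (1/2)(1)(78 - 75.5) = 1.25.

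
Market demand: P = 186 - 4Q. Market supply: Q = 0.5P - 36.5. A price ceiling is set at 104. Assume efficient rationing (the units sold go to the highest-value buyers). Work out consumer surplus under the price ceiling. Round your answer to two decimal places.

Rewriting supply in inverse form: P = 73 + 2Q.
Free-market equilibrium: 186 - 4Q = 73 + 2Q gives Q* = 18.8333, P* = 110.6667.
At the ceiling price 104, quantity supplied is (104 - 73)/2 = 15.5; supply is the short side, so Q = 15.5 trades at P = 104.
The demand price at Q = 15.5 is 124. CS is the trapezoid between demand and 104 over [0, 15.5]: (1/2)[(186 - 104) + (124 - 104)](15.5) = 790.5.

790.50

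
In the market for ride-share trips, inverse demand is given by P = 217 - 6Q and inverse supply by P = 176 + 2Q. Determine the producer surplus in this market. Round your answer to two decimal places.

26.27

Equilibrium: 217 - 6Q = 176 + 2Q, so Q* = 5.125 and P* = 186.25.
PS is the area between P* and the supply curve from 0 to Q*: (1/2)(5.125)(10.25) = 26.2656.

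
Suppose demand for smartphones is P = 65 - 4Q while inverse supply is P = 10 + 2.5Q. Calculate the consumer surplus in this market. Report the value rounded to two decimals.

143.20

Setting demand equal to supply, 55 = 6.5Q, so Q* = 8.4615 and P* = 31.1538.
The demand choke price is 65, so CS = (1/2)(Q*)(65 - P*) = (1/2)(8.4615)(33.8462) = 143.1953.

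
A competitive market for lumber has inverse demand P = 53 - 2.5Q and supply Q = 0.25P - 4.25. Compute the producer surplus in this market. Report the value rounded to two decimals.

61.35

Rewriting supply in inverse form: P = 17 + 4Q.
Set 53 - 2.5Q = 17 + 4Q, which gives 36 = 6.5Q, so Q* = 5.5385 and P* = 53 - 2.5(5.5385) = 39.1538.
The supply curve's price intercept is 17, so PS = (1/2)(Q*)(P* - 17) = (1/2)(5.5385)(22.1538) = 61.3491.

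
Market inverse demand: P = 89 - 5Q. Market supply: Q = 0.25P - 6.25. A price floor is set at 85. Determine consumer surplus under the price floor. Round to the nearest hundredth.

Rewriting supply in inverse form: P = 25 + 4Q.
Free-market equilibrium: 89 - 5Q = 25 + 4Q gives Q* = 7.1111, P* = 53.4444.
At the floor price 85, quantity demanded is (89 - 85)/5 = 0.8; demand is the short side, so Q = 0.8 trades at P = 85.
CS is the triangle under demand above 85: (1/2)(0.8)(89 - 85) = 1.6.

1.60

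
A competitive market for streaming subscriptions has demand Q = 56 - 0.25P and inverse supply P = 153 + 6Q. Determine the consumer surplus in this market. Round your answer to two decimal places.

100.82

Rewriting demand in inverse form: P = 224 - 4Q.
Setting demand equal to supply, 71 = 10Q, so Q* = 7.1 and P* = 195.6.
Consumer surplus is the triangle under demand above P*: (1/2)(7.1)(224 - 195.6) = (1/2)(7.1)(28.4) = 100.82.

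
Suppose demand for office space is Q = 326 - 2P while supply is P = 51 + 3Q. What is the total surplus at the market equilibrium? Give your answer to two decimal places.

Rewriting demand in inverse form: P = 163 - 0.5Q.
Equilibrium: 163 - 0.5Q = 51 + 3Q, so Q* = 32 and P* = 147.
Total surplus is the full triangle between the curves from 0 to Q*: (1/2)(32)(163 - 51) = 1792.

1792.00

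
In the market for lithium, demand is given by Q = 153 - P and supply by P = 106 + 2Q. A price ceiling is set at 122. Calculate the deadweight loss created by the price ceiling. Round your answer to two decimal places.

Rewriting demand in inverse form: P = 153 - Q.
Without the control, 153 - Q = 106 + 2Q so Q* = 15.6667 and P* = 137.3333.
At the ceiling price 122, quantity supplied is (122 - 106)/2 = 8; supply is the short side, so Q = 8 trades at P = 122.
The lost-trades triangle has base Q* - 8 = 7.6667 and height equal to the gap between the curves at Q = 8, which is 145 - 122 = 23. DWL = (1/2)(7.6667)(23) = 88.1667.

88.17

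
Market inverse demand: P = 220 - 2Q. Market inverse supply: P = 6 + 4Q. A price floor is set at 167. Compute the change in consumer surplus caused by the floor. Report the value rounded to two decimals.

-569.86

Without the control, 220 - 2Q = 6 + 4Q so Q* = 35.6667 and P* = 148.6667.
At P = 167, buyers demand (220 - 167)/2 = 26.5 while sellers would supply more, so the quantity traded is 26.5 at price 167.
CS goes from (1/2)(35.6667)(71.3333) = 1272.1111 to 702.25 (computed as (220 - 167)(26.5) - (1/2)(2)(26.5)^2), a change of -569.8611.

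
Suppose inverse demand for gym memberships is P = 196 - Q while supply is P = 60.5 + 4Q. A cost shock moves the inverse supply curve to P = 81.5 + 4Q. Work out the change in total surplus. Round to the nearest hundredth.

Initial equilibrium: Q_0 = 27.1, P_0 = 168.9; CS_0 = (1/2)(27.1)(27.1) = 367.205, PS_0 = (1/2)(27.1)(108.4) = 1468.82.
New equilibrium: 196 - Q = 81.5 + 4Q gives Q_1 = 22.9, P_1 = 173.1; CS_1 = 262.205, PS_1 = 1048.82.
Change in total surplus = (262.205 + 1048.82) - (367.205 + 1468.82) = -525.

-525.00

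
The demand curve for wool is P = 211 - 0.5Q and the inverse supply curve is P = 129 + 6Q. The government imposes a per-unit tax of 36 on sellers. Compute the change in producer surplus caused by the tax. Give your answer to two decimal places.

Pre-tax equilibrium: 211 - 0.5Q = 129 + 6Q gives Q* = 12.6154, P* = 204.6923.
A tax on sellers shifts supply up by 36: 211 - 0.5Q = 129 + 6Q + 36, so Q_t = 7.0769. Buyers pay P_b = 207.4615; sellers receive P_s = P_b - 36 = 171.4615.
Producers lose the trapezoid between P_s and P* out to Q_t plus the triangle from Q_t to Q*: change in PS = 150.2485 - 477.4438 = -327.1953.

-327.20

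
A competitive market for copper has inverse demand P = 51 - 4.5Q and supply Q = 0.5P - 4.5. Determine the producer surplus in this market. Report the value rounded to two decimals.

Rewriting supply in inverse form: P = 9 + 2Q.
Set 51 - 4.5Q = 9 + 2Q, which gives 42 = 6.5Q, so Q* = 6.4615 and P* = 51 - 4.5(6.4615) = 21.9231.
The supply curve's price intercept is 9, so PS = (1/2)(Q*)(P* - 9) = (1/2)(6.4615)(12.9231) = 41.7515.

41.75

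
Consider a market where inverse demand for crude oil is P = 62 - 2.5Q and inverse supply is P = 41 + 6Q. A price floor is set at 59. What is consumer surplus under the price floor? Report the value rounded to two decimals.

1.80

Free-market equilibrium: 62 - 2.5Q = 41 + 6Q gives Q* = 2.4706, P* = 55.8235.
At the floor price 59, quantity demanded is (62 - 59)/2.5 = 1.2; demand is the short side, so Q = 1.2 trades at P = 59.
CS is the triangle under demand above 59: (1/2)(1.2)(62 - 59) = 1.8.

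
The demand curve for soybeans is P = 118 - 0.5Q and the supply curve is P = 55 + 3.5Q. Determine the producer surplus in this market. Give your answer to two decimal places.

434.11

Set 118 - 0.5Q = 55 + 3.5Q, which gives 63 = 4Q, so Q* = 15.75 and P* = 118 - 0.5(15.75) = 110.125.
Producer surplus is the triangle above supply below P*: (1/2)(15.75)(110.125 - 55) = (1/2)(15.75)(55.125) = 434.1094.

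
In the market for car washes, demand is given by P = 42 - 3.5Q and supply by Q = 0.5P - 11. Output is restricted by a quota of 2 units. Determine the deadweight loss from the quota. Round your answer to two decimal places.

Rewriting supply in inverse form: P = 22 + 2Q.
Unrestricted equilibrium: Q* = (42 - 22)/(3.5 + 2) = 3.6364.
At Q = 2 the demand price is 42 - 3.5(2) = 35 and the supply price is 22 + 2(2) = 26.
DWL = (1/2)(gap between curves at 2) x (Q* - 2) = (1/2)(9)(1.6364) = 7.3636.

7.36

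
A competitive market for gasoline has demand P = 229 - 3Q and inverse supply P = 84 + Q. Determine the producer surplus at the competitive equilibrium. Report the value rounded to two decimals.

657.03

Setting demand equal to supply, 145 = 4Q, so Q* = 36.25 and P* = 120.25.
Producer surplus is the triangle above supply below P*: (1/2)(36.25)(120.25 - 84) = (1/2)(36.25)(36.25) = 657.0312.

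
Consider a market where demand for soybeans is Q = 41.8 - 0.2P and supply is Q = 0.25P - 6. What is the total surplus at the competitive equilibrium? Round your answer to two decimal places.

1901.39

Rewriting demand in inverse form: P = 209 - 5Q.
Rewriting supply in inverse form: P = 24 + 4Q.
Setting demand equal to supply, 185 = 9Q, so Q* = 20.5556 and P* = 106.2222.
Total surplus is the full triangle between the curves from 0 to Q*: (1/2)(20.5556)(209 - 24) = 1901.3889.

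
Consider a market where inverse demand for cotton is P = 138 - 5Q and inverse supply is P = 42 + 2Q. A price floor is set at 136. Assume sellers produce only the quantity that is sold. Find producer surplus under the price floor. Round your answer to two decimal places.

37.44

Free-market equilibrium: 138 - 5Q = 42 + 2Q gives Q* = 13.7143, P* = 69.4286.
At P = 136, buyers demand (138 - 136)/5 = 0.4 while sellers would supply more, so the quantity traded is 0.4 at price 136.
The supply price at Q = 0.4 is 42.8. PS is the trapezoid between 136 and supply over [0, 0.4]: (1/2)[(136 - 42) + (136 - 42.8)](0.4) = 37.44.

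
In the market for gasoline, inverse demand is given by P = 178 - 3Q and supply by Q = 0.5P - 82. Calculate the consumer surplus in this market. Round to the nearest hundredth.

Rewriting supply in inverse form: P = 164 + 2Q.
Setting demand equal to supply, 14 = 5Q, so Q* = 2.8 and P* = 169.6.
CS is the area between the demand curve and P* from 0 to Q*: (1/2)(2.8)(8.4) = 11.76.

11.76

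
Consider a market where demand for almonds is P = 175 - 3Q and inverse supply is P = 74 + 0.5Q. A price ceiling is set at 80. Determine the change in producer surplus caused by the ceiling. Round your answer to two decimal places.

Free-market equilibrium: 175 - 3Q = 74 + 0.5Q gives Q* = 28.8571, P* = 88.4286.
At P = 80, sellers supply (80 - 74)/0.5 = 12 while buyers want more, so the quantity traded is 12 at price 80.
PS goes from (1/2)(28.8571)(14.4286) = 208.1837 to 36 (computed as (80 - 74)(12) - (1/2)(0.5)(12)^2), a change of -172.1837.

-172.18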